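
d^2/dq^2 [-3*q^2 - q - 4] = -6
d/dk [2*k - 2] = 2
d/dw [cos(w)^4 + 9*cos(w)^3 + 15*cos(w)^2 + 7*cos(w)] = -(4*cos(w)^3 + 27*cos(w)^2 + 30*cos(w) + 7)*sin(w)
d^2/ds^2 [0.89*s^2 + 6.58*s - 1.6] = 1.78000000000000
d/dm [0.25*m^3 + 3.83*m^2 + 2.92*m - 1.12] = 0.75*m^2 + 7.66*m + 2.92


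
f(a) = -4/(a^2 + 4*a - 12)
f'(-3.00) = -0.04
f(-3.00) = 0.27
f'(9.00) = 0.01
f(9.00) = -0.04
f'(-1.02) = 0.03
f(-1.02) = 0.27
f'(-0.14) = 0.09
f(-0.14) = 0.32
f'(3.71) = 0.17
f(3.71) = -0.24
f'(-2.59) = -0.02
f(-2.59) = 0.26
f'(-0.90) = 0.04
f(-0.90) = 0.27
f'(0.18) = 0.14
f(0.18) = 0.36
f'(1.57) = 2.70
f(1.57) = 1.23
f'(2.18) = 15.42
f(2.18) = -2.72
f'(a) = -4*(-2*a - 4)/(a^2 + 4*a - 12)^2 = 8*(a + 2)/(a^2 + 4*a - 12)^2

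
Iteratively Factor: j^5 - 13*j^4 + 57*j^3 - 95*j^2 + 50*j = (j - 5)*(j^4 - 8*j^3 + 17*j^2 - 10*j) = (j - 5)*(j - 1)*(j^3 - 7*j^2 + 10*j) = (j - 5)^2*(j - 1)*(j^2 - 2*j) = j*(j - 5)^2*(j - 1)*(j - 2)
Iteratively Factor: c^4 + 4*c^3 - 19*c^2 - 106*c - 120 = (c + 3)*(c^3 + c^2 - 22*c - 40) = (c - 5)*(c + 3)*(c^2 + 6*c + 8) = (c - 5)*(c + 3)*(c + 4)*(c + 2)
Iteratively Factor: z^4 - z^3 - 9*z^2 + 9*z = (z - 1)*(z^3 - 9*z) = (z - 1)*(z + 3)*(z^2 - 3*z) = z*(z - 1)*(z + 3)*(z - 3)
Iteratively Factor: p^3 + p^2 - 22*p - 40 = (p + 2)*(p^2 - p - 20) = (p + 2)*(p + 4)*(p - 5)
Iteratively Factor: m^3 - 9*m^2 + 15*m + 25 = (m - 5)*(m^2 - 4*m - 5) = (m - 5)^2*(m + 1)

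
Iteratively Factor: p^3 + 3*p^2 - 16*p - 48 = (p + 4)*(p^2 - p - 12) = (p + 3)*(p + 4)*(p - 4)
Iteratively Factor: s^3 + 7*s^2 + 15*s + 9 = (s + 1)*(s^2 + 6*s + 9) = (s + 1)*(s + 3)*(s + 3)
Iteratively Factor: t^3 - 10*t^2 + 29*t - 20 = (t - 5)*(t^2 - 5*t + 4) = (t - 5)*(t - 1)*(t - 4)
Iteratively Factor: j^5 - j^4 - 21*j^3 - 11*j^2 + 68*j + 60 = (j + 1)*(j^4 - 2*j^3 - 19*j^2 + 8*j + 60) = (j - 5)*(j + 1)*(j^3 + 3*j^2 - 4*j - 12) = (j - 5)*(j + 1)*(j + 2)*(j^2 + j - 6) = (j - 5)*(j - 2)*(j + 1)*(j + 2)*(j + 3)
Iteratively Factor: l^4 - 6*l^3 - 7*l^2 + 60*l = (l)*(l^3 - 6*l^2 - 7*l + 60) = l*(l + 3)*(l^2 - 9*l + 20) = l*(l - 5)*(l + 3)*(l - 4)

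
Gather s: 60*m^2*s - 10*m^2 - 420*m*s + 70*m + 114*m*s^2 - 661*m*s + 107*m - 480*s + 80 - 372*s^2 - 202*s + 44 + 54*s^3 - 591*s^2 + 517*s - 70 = -10*m^2 + 177*m + 54*s^3 + s^2*(114*m - 963) + s*(60*m^2 - 1081*m - 165) + 54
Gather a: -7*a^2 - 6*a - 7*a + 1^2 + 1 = -7*a^2 - 13*a + 2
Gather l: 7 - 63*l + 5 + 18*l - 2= 10 - 45*l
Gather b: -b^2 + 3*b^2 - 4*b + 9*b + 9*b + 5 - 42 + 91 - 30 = 2*b^2 + 14*b + 24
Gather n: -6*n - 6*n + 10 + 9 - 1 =18 - 12*n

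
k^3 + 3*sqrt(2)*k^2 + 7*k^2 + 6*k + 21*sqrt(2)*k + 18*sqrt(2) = (k + 1)*(k + 6)*(k + 3*sqrt(2))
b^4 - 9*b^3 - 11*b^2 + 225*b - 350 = (b - 7)*(b - 5)*(b - 2)*(b + 5)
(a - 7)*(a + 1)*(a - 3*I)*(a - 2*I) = a^4 - 6*a^3 - 5*I*a^3 - 13*a^2 + 30*I*a^2 + 36*a + 35*I*a + 42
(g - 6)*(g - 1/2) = g^2 - 13*g/2 + 3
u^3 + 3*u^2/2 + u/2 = u*(u + 1/2)*(u + 1)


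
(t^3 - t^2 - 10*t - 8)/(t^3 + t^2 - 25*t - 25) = (t^2 - 2*t - 8)/(t^2 - 25)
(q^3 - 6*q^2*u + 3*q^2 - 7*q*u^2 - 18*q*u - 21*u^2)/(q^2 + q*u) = q - 7*u + 3 - 21*u/q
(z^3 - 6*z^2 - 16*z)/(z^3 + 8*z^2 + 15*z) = (z^2 - 6*z - 16)/(z^2 + 8*z + 15)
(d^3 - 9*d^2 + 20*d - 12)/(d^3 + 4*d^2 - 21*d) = (d^3 - 9*d^2 + 20*d - 12)/(d*(d^2 + 4*d - 21))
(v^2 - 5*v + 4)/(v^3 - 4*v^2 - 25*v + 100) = (v - 1)/(v^2 - 25)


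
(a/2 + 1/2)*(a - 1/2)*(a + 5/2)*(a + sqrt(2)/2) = a^4/2 + sqrt(2)*a^3/4 + 3*a^3/2 + 3*a^2/8 + 3*sqrt(2)*a^2/4 - 5*a/8 + 3*sqrt(2)*a/16 - 5*sqrt(2)/16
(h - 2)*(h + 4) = h^2 + 2*h - 8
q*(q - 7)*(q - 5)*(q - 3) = q^4 - 15*q^3 + 71*q^2 - 105*q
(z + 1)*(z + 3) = z^2 + 4*z + 3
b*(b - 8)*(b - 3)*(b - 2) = b^4 - 13*b^3 + 46*b^2 - 48*b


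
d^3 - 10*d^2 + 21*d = d*(d - 7)*(d - 3)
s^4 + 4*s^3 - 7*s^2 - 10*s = s*(s - 2)*(s + 1)*(s + 5)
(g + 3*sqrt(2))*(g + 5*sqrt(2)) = g^2 + 8*sqrt(2)*g + 30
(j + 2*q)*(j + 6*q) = j^2 + 8*j*q + 12*q^2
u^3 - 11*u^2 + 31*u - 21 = (u - 7)*(u - 3)*(u - 1)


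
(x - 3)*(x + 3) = x^2 - 9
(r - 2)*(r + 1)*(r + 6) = r^3 + 5*r^2 - 8*r - 12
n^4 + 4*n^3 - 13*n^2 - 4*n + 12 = (n - 2)*(n - 1)*(n + 1)*(n + 6)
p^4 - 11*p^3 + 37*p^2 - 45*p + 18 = (p - 6)*(p - 3)*(p - 1)^2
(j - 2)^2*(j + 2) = j^3 - 2*j^2 - 4*j + 8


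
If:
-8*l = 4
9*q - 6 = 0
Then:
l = -1/2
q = 2/3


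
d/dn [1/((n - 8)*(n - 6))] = 2*(7 - n)/(n^4 - 28*n^3 + 292*n^2 - 1344*n + 2304)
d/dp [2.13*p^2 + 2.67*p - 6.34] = 4.26*p + 2.67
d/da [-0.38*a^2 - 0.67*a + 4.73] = -0.76*a - 0.67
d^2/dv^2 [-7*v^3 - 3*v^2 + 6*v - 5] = -42*v - 6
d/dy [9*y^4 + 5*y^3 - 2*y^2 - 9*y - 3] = 36*y^3 + 15*y^2 - 4*y - 9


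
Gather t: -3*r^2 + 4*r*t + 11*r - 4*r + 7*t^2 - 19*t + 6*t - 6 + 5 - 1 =-3*r^2 + 7*r + 7*t^2 + t*(4*r - 13) - 2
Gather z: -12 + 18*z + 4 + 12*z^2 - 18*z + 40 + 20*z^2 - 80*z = 32*z^2 - 80*z + 32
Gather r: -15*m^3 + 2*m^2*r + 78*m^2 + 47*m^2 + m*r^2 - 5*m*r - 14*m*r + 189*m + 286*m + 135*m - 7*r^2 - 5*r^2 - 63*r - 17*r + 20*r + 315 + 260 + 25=-15*m^3 + 125*m^2 + 610*m + r^2*(m - 12) + r*(2*m^2 - 19*m - 60) + 600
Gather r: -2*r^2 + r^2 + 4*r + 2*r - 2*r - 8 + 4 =-r^2 + 4*r - 4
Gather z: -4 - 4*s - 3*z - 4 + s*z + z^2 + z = -4*s + z^2 + z*(s - 2) - 8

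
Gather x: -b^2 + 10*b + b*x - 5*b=-b^2 + b*x + 5*b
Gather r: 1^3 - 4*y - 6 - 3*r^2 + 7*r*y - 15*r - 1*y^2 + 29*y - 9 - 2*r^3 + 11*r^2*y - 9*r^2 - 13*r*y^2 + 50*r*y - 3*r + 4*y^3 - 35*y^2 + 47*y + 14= -2*r^3 + r^2*(11*y - 12) + r*(-13*y^2 + 57*y - 18) + 4*y^3 - 36*y^2 + 72*y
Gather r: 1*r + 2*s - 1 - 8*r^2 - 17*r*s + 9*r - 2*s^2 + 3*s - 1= -8*r^2 + r*(10 - 17*s) - 2*s^2 + 5*s - 2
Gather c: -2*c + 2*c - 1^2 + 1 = 0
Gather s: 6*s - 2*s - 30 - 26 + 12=4*s - 44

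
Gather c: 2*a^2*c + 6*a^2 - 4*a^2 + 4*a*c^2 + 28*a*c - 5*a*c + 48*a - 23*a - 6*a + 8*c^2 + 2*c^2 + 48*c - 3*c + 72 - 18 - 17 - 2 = 2*a^2 + 19*a + c^2*(4*a + 10) + c*(2*a^2 + 23*a + 45) + 35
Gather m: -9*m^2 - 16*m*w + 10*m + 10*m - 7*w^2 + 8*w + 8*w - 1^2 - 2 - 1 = -9*m^2 + m*(20 - 16*w) - 7*w^2 + 16*w - 4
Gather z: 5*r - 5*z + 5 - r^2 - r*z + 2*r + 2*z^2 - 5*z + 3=-r^2 + 7*r + 2*z^2 + z*(-r - 10) + 8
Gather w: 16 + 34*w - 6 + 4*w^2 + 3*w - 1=4*w^2 + 37*w + 9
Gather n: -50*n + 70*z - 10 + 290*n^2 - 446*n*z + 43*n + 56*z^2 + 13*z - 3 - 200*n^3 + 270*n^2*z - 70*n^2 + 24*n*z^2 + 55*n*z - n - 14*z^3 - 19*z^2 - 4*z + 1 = -200*n^3 + n^2*(270*z + 220) + n*(24*z^2 - 391*z - 8) - 14*z^3 + 37*z^2 + 79*z - 12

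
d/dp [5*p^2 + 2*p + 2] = 10*p + 2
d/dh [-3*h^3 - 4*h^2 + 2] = h*(-9*h - 8)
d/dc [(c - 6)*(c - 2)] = 2*c - 8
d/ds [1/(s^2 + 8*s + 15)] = 2*(-s - 4)/(s^2 + 8*s + 15)^2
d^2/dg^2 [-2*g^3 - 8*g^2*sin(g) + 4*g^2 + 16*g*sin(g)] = 8*g^2*sin(g) - 16*g*sin(g) - 32*g*cos(g) - 12*g - 16*sin(g) + 32*cos(g) + 8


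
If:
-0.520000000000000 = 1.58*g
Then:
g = -0.33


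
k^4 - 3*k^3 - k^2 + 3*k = k*(k - 3)*(k - 1)*(k + 1)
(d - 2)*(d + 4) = d^2 + 2*d - 8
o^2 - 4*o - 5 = (o - 5)*(o + 1)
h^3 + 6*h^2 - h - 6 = (h - 1)*(h + 1)*(h + 6)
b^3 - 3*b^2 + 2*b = b*(b - 2)*(b - 1)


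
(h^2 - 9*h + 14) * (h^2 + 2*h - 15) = h^4 - 7*h^3 - 19*h^2 + 163*h - 210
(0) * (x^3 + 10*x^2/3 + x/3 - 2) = 0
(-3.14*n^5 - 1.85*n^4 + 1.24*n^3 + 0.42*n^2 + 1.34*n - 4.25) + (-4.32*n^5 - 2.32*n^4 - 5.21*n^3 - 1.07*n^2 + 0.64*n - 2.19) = -7.46*n^5 - 4.17*n^4 - 3.97*n^3 - 0.65*n^2 + 1.98*n - 6.44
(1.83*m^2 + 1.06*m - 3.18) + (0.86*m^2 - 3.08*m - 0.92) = 2.69*m^2 - 2.02*m - 4.1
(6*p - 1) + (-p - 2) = 5*p - 3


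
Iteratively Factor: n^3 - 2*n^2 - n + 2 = (n - 2)*(n^2 - 1) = (n - 2)*(n - 1)*(n + 1)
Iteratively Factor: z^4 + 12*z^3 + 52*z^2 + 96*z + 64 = (z + 4)*(z^3 + 8*z^2 + 20*z + 16) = (z + 4)^2*(z^2 + 4*z + 4) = (z + 2)*(z + 4)^2*(z + 2)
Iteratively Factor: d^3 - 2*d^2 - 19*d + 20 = (d - 5)*(d^2 + 3*d - 4) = (d - 5)*(d - 1)*(d + 4)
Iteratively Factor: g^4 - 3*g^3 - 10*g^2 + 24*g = (g + 3)*(g^3 - 6*g^2 + 8*g) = (g - 4)*(g + 3)*(g^2 - 2*g) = (g - 4)*(g - 2)*(g + 3)*(g)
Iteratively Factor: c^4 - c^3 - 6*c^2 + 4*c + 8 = (c - 2)*(c^3 + c^2 - 4*c - 4) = (c - 2)^2*(c^2 + 3*c + 2) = (c - 2)^2*(c + 2)*(c + 1)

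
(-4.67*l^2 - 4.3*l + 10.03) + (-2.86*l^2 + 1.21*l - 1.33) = -7.53*l^2 - 3.09*l + 8.7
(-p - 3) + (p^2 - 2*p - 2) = p^2 - 3*p - 5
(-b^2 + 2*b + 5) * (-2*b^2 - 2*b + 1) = 2*b^4 - 2*b^3 - 15*b^2 - 8*b + 5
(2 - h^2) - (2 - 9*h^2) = 8*h^2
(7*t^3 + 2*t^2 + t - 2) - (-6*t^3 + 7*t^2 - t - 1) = 13*t^3 - 5*t^2 + 2*t - 1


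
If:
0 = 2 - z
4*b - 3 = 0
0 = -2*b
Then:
No Solution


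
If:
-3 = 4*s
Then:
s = -3/4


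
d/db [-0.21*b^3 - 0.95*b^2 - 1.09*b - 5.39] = -0.63*b^2 - 1.9*b - 1.09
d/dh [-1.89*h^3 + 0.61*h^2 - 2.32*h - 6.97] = -5.67*h^2 + 1.22*h - 2.32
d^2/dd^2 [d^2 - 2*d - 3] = 2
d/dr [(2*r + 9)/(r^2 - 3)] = 2*(r^2 - r*(2*r + 9) - 3)/(r^2 - 3)^2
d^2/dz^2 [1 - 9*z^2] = -18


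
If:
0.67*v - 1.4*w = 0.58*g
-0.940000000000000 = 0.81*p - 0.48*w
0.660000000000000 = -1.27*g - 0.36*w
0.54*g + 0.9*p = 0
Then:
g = -1.51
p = 0.90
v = 5.98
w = 3.48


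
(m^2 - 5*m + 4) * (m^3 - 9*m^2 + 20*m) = m^5 - 14*m^4 + 69*m^3 - 136*m^2 + 80*m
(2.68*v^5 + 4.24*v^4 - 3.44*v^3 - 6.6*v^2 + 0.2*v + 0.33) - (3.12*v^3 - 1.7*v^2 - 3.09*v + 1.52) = 2.68*v^5 + 4.24*v^4 - 6.56*v^3 - 4.9*v^2 + 3.29*v - 1.19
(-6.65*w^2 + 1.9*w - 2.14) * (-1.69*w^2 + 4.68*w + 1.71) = 11.2385*w^4 - 34.333*w^3 + 1.1371*w^2 - 6.7662*w - 3.6594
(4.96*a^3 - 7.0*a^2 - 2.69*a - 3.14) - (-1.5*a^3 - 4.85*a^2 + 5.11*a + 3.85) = 6.46*a^3 - 2.15*a^2 - 7.8*a - 6.99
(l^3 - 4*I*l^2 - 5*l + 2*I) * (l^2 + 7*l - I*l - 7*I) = l^5 + 7*l^4 - 5*I*l^4 - 9*l^3 - 35*I*l^3 - 63*l^2 + 7*I*l^2 + 2*l + 49*I*l + 14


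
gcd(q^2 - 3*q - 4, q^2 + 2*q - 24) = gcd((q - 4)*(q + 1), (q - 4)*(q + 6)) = q - 4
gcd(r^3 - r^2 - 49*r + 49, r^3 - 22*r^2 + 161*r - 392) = r - 7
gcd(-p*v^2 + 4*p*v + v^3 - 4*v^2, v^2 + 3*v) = v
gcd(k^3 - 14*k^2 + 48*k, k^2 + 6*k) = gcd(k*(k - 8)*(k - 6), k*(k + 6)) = k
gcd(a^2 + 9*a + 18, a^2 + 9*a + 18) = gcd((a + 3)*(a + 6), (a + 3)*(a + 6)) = a^2 + 9*a + 18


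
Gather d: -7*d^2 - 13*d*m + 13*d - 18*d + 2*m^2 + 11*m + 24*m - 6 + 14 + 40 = -7*d^2 + d*(-13*m - 5) + 2*m^2 + 35*m + 48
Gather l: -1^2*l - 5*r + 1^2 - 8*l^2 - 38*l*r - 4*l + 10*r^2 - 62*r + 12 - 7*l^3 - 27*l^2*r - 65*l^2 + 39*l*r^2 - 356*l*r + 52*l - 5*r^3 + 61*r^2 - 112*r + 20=-7*l^3 + l^2*(-27*r - 73) + l*(39*r^2 - 394*r + 47) - 5*r^3 + 71*r^2 - 179*r + 33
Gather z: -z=-z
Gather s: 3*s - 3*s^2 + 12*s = -3*s^2 + 15*s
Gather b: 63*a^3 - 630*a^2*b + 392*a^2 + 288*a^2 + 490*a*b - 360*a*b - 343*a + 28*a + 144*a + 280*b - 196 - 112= 63*a^3 + 680*a^2 - 171*a + b*(-630*a^2 + 130*a + 280) - 308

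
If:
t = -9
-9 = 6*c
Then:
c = -3/2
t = -9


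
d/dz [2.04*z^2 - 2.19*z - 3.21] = 4.08*z - 2.19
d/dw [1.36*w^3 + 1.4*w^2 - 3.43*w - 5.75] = 4.08*w^2 + 2.8*w - 3.43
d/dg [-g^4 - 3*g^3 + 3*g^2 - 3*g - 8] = -4*g^3 - 9*g^2 + 6*g - 3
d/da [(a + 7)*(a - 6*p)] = 2*a - 6*p + 7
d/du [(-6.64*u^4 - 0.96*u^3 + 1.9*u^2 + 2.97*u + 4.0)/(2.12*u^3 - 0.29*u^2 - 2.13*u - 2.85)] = (-14.0768*u^6 + 3.8512*u^5 + 38.68*u^4 + 67.1928*u^3 - 20.4177*u^2 - 8.51*u + 0.0554999999999986)/(4.4944*u^6 - 1.2296*u^5 - 8.9471*u^4 - 10.8486*u^3 + 6.1899*u^2 + 12.141*u + 8.1225)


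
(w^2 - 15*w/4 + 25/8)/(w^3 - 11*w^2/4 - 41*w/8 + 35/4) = (2*w - 5)/(2*w^2 - 3*w - 14)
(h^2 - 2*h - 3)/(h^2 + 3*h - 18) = (h + 1)/(h + 6)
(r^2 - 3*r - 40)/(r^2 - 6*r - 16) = (r + 5)/(r + 2)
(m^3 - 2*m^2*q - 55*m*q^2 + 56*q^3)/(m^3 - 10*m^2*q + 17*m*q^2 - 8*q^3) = (-m - 7*q)/(-m + q)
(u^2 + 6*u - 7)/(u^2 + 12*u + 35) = (u - 1)/(u + 5)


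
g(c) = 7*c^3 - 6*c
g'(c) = 21*c^2 - 6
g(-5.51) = -1137.93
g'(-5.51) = 631.56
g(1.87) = 34.55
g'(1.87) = 67.43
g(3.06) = 182.21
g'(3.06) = 190.64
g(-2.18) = -59.44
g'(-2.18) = 93.80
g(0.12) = -0.71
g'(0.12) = -5.70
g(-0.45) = 2.06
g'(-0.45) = -1.75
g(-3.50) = -279.12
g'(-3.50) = 251.25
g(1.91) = 37.32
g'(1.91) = 70.61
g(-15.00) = -23535.00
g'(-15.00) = 4719.00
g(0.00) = 0.00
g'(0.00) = -6.00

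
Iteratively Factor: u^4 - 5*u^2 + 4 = (u - 2)*(u^3 + 2*u^2 - u - 2) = (u - 2)*(u + 2)*(u^2 - 1) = (u - 2)*(u + 1)*(u + 2)*(u - 1)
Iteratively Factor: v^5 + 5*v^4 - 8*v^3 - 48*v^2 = (v + 4)*(v^4 + v^3 - 12*v^2) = (v - 3)*(v + 4)*(v^3 + 4*v^2) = (v - 3)*(v + 4)^2*(v^2) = v*(v - 3)*(v + 4)^2*(v)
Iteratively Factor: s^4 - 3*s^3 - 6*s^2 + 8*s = (s - 1)*(s^3 - 2*s^2 - 8*s) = (s - 1)*(s + 2)*(s^2 - 4*s) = s*(s - 1)*(s + 2)*(s - 4)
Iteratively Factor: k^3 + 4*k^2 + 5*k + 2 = (k + 2)*(k^2 + 2*k + 1) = (k + 1)*(k + 2)*(k + 1)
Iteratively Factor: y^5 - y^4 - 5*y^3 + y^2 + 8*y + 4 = (y + 1)*(y^4 - 2*y^3 - 3*y^2 + 4*y + 4) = (y - 2)*(y + 1)*(y^3 - 3*y - 2) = (y - 2)*(y + 1)^2*(y^2 - y - 2) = (y - 2)^2*(y + 1)^2*(y + 1)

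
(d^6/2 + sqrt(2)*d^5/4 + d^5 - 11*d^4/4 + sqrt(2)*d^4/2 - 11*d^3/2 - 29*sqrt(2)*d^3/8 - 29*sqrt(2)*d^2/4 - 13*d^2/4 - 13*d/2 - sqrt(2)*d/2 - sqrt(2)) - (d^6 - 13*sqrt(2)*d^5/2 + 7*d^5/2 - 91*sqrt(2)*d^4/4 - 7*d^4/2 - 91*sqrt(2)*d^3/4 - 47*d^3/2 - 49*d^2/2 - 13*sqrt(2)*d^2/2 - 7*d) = -d^6/2 - 5*d^5/2 + 27*sqrt(2)*d^5/4 + 3*d^4/4 + 93*sqrt(2)*d^4/4 + 18*d^3 + 153*sqrt(2)*d^3/8 - 3*sqrt(2)*d^2/4 + 85*d^2/4 - sqrt(2)*d/2 + d/2 - sqrt(2)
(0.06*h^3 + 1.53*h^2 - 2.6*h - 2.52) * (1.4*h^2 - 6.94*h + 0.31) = 0.084*h^5 + 1.7256*h^4 - 14.2396*h^3 + 14.9903*h^2 + 16.6828*h - 0.7812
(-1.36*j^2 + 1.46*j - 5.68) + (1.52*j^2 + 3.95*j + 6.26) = 0.16*j^2 + 5.41*j + 0.58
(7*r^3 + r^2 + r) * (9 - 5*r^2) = -35*r^5 - 5*r^4 + 58*r^3 + 9*r^2 + 9*r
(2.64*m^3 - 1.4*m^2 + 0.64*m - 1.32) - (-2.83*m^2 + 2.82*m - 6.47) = 2.64*m^3 + 1.43*m^2 - 2.18*m + 5.15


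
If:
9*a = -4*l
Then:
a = -4*l/9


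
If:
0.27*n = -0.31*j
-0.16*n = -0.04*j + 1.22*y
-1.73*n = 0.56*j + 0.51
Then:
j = 0.36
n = -0.41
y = 0.07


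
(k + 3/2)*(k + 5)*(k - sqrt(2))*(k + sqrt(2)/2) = k^4 - sqrt(2)*k^3/2 + 13*k^3/2 - 13*sqrt(2)*k^2/4 + 13*k^2/2 - 13*k/2 - 15*sqrt(2)*k/4 - 15/2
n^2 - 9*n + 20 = (n - 5)*(n - 4)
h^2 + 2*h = h*(h + 2)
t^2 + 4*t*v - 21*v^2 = (t - 3*v)*(t + 7*v)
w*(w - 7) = w^2 - 7*w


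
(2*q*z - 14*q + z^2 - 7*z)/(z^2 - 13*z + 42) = (2*q + z)/(z - 6)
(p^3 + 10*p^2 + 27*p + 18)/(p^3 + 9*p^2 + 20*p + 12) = (p + 3)/(p + 2)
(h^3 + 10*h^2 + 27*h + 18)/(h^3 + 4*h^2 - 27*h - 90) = (h + 1)/(h - 5)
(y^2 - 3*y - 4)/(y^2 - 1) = (y - 4)/(y - 1)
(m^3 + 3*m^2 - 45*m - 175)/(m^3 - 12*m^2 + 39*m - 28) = (m^2 + 10*m + 25)/(m^2 - 5*m + 4)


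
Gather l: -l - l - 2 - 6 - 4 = -2*l - 12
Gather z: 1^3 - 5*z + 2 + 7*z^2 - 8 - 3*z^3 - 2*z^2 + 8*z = -3*z^3 + 5*z^2 + 3*z - 5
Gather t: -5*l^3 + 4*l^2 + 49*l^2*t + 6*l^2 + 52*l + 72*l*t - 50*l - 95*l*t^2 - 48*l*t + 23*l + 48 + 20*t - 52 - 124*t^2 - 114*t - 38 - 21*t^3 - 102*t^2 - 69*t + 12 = -5*l^3 + 10*l^2 + 25*l - 21*t^3 + t^2*(-95*l - 226) + t*(49*l^2 + 24*l - 163) - 30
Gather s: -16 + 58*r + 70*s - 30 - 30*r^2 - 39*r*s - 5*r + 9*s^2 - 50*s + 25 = -30*r^2 + 53*r + 9*s^2 + s*(20 - 39*r) - 21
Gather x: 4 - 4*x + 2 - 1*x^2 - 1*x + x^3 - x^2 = x^3 - 2*x^2 - 5*x + 6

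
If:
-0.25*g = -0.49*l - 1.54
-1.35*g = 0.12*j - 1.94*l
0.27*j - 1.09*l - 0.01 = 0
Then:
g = -7.54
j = -28.18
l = -6.99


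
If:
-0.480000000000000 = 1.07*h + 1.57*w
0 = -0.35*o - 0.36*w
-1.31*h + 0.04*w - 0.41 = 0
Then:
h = -0.32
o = 0.09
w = -0.09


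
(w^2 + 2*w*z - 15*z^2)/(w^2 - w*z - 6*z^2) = (w + 5*z)/(w + 2*z)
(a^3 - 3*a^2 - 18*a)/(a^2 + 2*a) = (a^2 - 3*a - 18)/(a + 2)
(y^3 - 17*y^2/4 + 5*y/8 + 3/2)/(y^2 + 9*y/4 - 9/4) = (y^2 - 7*y/2 - 2)/(y + 3)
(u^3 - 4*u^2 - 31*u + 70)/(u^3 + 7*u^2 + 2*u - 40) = (u - 7)/(u + 4)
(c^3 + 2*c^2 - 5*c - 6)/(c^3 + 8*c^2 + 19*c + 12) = (c - 2)/(c + 4)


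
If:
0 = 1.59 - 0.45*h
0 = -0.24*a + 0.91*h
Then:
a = 13.40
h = 3.53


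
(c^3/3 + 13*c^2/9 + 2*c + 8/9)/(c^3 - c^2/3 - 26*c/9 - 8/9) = (c^2 + 3*c + 2)/(3*c^2 - 5*c - 2)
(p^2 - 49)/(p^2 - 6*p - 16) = (49 - p^2)/(-p^2 + 6*p + 16)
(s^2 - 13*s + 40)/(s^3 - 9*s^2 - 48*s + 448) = (s - 5)/(s^2 - s - 56)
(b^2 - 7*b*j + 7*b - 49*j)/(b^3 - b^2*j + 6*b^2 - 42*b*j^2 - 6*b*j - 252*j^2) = (b + 7)/(b^2 + 6*b*j + 6*b + 36*j)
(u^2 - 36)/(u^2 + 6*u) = (u - 6)/u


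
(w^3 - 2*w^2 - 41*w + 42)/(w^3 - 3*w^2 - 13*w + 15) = (w^2 - w - 42)/(w^2 - 2*w - 15)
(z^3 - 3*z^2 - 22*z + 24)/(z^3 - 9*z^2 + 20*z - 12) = (z + 4)/(z - 2)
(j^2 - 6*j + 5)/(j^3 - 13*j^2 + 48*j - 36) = (j - 5)/(j^2 - 12*j + 36)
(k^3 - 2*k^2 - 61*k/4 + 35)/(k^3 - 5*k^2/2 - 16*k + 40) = (k - 7/2)/(k - 4)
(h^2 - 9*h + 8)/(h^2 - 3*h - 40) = (h - 1)/(h + 5)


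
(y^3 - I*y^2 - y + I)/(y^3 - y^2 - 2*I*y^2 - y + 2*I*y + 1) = (y + 1)/(y - I)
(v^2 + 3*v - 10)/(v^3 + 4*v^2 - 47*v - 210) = (v - 2)/(v^2 - v - 42)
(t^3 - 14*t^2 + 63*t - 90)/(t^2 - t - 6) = (t^2 - 11*t + 30)/(t + 2)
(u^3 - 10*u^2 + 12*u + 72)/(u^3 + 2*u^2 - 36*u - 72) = (u - 6)/(u + 6)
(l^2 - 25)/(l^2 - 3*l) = (l^2 - 25)/(l*(l - 3))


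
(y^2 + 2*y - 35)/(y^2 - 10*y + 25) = (y + 7)/(y - 5)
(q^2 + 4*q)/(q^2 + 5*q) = (q + 4)/(q + 5)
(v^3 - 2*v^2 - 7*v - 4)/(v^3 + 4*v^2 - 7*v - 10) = (v^2 - 3*v - 4)/(v^2 + 3*v - 10)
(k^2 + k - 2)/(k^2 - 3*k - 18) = (-k^2 - k + 2)/(-k^2 + 3*k + 18)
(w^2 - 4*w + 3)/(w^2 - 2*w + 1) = (w - 3)/(w - 1)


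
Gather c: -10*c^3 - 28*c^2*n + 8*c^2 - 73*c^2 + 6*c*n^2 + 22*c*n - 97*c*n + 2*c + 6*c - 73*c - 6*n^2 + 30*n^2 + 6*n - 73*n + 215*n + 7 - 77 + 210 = -10*c^3 + c^2*(-28*n - 65) + c*(6*n^2 - 75*n - 65) + 24*n^2 + 148*n + 140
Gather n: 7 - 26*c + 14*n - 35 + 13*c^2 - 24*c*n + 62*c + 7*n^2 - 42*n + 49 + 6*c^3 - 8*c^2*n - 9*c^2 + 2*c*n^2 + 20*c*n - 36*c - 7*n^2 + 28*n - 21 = 6*c^3 + 4*c^2 + 2*c*n^2 + n*(-8*c^2 - 4*c)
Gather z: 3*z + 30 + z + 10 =4*z + 40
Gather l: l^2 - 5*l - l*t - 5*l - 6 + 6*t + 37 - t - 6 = l^2 + l*(-t - 10) + 5*t + 25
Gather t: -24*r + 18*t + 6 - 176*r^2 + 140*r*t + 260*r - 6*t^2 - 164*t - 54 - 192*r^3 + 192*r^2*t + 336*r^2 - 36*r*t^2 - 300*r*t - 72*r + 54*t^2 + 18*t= -192*r^3 + 160*r^2 + 164*r + t^2*(48 - 36*r) + t*(192*r^2 - 160*r - 128) - 48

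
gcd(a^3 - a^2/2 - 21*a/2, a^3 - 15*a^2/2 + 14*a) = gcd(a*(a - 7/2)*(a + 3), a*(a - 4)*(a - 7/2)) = a^2 - 7*a/2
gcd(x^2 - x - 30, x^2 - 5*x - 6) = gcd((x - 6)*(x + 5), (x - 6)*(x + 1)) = x - 6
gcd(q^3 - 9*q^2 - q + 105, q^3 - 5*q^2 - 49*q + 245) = q^2 - 12*q + 35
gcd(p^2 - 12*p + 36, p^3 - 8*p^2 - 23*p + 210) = p - 6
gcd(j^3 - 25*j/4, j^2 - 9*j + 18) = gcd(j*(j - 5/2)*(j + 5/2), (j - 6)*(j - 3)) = 1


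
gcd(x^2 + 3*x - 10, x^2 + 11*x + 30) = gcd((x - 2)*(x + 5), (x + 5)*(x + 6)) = x + 5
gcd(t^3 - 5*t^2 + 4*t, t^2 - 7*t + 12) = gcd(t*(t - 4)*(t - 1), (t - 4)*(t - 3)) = t - 4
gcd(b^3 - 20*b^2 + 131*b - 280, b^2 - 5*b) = b - 5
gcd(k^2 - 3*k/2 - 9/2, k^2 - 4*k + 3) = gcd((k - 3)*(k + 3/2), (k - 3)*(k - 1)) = k - 3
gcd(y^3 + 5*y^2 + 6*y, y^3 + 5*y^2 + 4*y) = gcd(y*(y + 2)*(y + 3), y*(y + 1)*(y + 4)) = y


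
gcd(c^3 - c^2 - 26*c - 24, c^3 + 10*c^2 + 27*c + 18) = c + 1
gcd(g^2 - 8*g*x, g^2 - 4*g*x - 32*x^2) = -g + 8*x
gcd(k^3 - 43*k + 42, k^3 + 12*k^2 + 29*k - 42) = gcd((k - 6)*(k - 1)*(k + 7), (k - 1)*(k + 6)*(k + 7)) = k^2 + 6*k - 7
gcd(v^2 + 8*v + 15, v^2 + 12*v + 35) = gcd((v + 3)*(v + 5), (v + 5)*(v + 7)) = v + 5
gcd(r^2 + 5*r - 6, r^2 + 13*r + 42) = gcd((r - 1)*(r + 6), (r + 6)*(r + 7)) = r + 6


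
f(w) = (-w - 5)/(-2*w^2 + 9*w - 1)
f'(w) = (-w - 5)*(4*w - 9)/(-2*w^2 + 9*w - 1)^2 - 1/(-2*w^2 + 9*w - 1)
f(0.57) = -1.60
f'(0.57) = 2.80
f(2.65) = -0.87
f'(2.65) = -0.27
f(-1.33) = 0.22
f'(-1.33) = 0.25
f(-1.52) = 0.18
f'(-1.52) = 0.19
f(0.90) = -1.08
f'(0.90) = 0.88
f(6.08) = 0.55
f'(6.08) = -0.37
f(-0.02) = 4.22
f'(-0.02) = 33.28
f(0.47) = -1.96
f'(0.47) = 4.65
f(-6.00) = -0.00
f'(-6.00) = 0.01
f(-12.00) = -0.02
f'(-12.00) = 0.00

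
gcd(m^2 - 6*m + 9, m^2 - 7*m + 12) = m - 3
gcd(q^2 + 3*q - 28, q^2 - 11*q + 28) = q - 4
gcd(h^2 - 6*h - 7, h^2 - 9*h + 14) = h - 7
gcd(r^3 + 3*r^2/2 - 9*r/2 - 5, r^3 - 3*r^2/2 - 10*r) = r + 5/2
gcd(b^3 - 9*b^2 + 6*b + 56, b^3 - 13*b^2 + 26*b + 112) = b^2 - 5*b - 14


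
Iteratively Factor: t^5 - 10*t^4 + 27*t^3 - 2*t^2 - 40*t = (t - 4)*(t^4 - 6*t^3 + 3*t^2 + 10*t) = (t - 5)*(t - 4)*(t^3 - t^2 - 2*t) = (t - 5)*(t - 4)*(t + 1)*(t^2 - 2*t) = (t - 5)*(t - 4)*(t - 2)*(t + 1)*(t)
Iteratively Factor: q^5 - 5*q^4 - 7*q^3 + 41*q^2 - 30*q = (q - 2)*(q^4 - 3*q^3 - 13*q^2 + 15*q) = (q - 2)*(q + 3)*(q^3 - 6*q^2 + 5*q) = q*(q - 2)*(q + 3)*(q^2 - 6*q + 5) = q*(q - 5)*(q - 2)*(q + 3)*(q - 1)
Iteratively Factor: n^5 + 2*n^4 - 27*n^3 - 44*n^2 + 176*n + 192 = (n + 4)*(n^4 - 2*n^3 - 19*n^2 + 32*n + 48) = (n - 4)*(n + 4)*(n^3 + 2*n^2 - 11*n - 12) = (n - 4)*(n + 4)^2*(n^2 - 2*n - 3) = (n - 4)*(n + 1)*(n + 4)^2*(n - 3)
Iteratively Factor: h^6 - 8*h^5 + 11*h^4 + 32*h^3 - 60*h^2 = (h - 2)*(h^5 - 6*h^4 - h^3 + 30*h^2) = (h - 5)*(h - 2)*(h^4 - h^3 - 6*h^2) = h*(h - 5)*(h - 2)*(h^3 - h^2 - 6*h) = h*(h - 5)*(h - 3)*(h - 2)*(h^2 + 2*h) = h^2*(h - 5)*(h - 3)*(h - 2)*(h + 2)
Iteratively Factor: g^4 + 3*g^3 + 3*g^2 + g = (g + 1)*(g^3 + 2*g^2 + g) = (g + 1)^2*(g^2 + g) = g*(g + 1)^2*(g + 1)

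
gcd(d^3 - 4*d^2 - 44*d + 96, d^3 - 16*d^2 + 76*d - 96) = d^2 - 10*d + 16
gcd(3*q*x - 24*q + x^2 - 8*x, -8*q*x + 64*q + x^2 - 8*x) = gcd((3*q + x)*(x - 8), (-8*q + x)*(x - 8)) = x - 8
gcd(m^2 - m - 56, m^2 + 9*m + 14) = m + 7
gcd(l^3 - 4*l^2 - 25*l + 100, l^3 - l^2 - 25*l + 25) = l^2 - 25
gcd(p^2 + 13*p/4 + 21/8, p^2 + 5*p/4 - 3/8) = p + 3/2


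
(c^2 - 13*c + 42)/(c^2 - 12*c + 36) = (c - 7)/(c - 6)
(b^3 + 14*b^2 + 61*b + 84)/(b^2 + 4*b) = b + 10 + 21/b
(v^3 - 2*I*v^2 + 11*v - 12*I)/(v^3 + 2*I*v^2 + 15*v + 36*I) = (v - I)/(v + 3*I)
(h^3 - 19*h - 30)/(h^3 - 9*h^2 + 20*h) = (h^2 + 5*h + 6)/(h*(h - 4))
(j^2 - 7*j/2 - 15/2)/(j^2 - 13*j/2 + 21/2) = (2*j^2 - 7*j - 15)/(2*j^2 - 13*j + 21)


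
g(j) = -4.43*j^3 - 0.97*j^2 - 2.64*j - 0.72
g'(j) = -13.29*j^2 - 1.94*j - 2.64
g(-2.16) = 45.10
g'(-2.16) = -60.46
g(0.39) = -2.16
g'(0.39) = -5.42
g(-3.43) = 175.69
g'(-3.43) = -152.34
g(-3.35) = 163.79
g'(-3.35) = -145.29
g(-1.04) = 5.96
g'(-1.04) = -15.00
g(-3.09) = 128.88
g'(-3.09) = -123.54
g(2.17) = -56.28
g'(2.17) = -69.43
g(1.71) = -30.22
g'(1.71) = -44.82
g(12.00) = -7827.12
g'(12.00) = -1939.68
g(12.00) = -7827.12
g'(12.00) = -1939.68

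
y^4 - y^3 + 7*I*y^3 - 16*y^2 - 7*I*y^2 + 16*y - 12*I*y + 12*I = (y - 1)*(y + 2*I)^2*(y + 3*I)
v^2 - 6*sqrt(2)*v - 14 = (v - 7*sqrt(2))*(v + sqrt(2))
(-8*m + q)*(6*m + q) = -48*m^2 - 2*m*q + q^2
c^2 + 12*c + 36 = (c + 6)^2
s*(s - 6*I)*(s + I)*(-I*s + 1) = -I*s^4 - 4*s^3 - 11*I*s^2 + 6*s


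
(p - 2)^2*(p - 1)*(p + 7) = p^4 + 2*p^3 - 27*p^2 + 52*p - 28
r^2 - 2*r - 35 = (r - 7)*(r + 5)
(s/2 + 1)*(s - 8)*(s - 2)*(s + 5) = s^4/2 - 3*s^3/2 - 22*s^2 + 6*s + 80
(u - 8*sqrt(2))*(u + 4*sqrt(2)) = u^2 - 4*sqrt(2)*u - 64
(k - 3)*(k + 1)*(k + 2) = k^3 - 7*k - 6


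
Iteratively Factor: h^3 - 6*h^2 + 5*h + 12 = (h + 1)*(h^2 - 7*h + 12) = (h - 4)*(h + 1)*(h - 3)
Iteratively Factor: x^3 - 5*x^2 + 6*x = (x)*(x^2 - 5*x + 6) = x*(x - 2)*(x - 3)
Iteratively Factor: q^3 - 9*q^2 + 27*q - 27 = (q - 3)*(q^2 - 6*q + 9) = (q - 3)^2*(q - 3)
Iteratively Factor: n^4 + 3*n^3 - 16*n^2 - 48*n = (n + 4)*(n^3 - n^2 - 12*n) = (n - 4)*(n + 4)*(n^2 + 3*n) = n*(n - 4)*(n + 4)*(n + 3)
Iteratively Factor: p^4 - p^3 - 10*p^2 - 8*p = (p + 1)*(p^3 - 2*p^2 - 8*p) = (p + 1)*(p + 2)*(p^2 - 4*p) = p*(p + 1)*(p + 2)*(p - 4)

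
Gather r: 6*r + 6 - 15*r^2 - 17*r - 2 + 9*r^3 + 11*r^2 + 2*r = 9*r^3 - 4*r^2 - 9*r + 4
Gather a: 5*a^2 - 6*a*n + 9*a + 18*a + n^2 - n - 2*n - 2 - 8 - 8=5*a^2 + a*(27 - 6*n) + n^2 - 3*n - 18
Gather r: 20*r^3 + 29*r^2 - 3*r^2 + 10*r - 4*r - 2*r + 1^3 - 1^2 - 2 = 20*r^3 + 26*r^2 + 4*r - 2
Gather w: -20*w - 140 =-20*w - 140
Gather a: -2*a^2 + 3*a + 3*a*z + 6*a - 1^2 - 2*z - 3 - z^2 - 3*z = -2*a^2 + a*(3*z + 9) - z^2 - 5*z - 4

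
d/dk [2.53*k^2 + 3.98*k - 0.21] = 5.06*k + 3.98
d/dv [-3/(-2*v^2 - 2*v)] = 3*(-2*v - 1)/(2*v^2*(v + 1)^2)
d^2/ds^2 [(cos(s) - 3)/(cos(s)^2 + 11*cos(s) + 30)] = (-9*(1 - cos(2*s))^2*cos(s) + 23*(1 - cos(2*s))^2 - 8227*cos(s) + 722*cos(2*s) + 273*cos(3*s) + 2*cos(5*s) - 4194)/(4*(cos(s) + 5)^3*(cos(s) + 6)^3)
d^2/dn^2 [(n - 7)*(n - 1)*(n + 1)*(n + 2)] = 12*n^2 - 30*n - 30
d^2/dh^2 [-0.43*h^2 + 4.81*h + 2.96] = -0.860000000000000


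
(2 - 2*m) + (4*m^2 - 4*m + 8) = 4*m^2 - 6*m + 10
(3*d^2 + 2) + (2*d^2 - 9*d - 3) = 5*d^2 - 9*d - 1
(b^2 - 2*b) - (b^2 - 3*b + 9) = b - 9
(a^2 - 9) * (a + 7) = a^3 + 7*a^2 - 9*a - 63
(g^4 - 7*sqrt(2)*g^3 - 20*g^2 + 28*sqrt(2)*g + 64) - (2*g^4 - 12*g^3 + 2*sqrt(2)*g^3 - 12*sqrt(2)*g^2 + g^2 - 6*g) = -g^4 - 9*sqrt(2)*g^3 + 12*g^3 - 21*g^2 + 12*sqrt(2)*g^2 + 6*g + 28*sqrt(2)*g + 64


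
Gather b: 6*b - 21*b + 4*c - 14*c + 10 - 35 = -15*b - 10*c - 25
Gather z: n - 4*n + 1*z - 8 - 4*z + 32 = -3*n - 3*z + 24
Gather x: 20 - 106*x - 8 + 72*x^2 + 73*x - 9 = 72*x^2 - 33*x + 3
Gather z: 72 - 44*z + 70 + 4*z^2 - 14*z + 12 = 4*z^2 - 58*z + 154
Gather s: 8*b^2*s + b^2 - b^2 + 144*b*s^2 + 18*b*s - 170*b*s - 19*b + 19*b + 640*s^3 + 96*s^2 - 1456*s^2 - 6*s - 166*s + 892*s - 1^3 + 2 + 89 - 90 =640*s^3 + s^2*(144*b - 1360) + s*(8*b^2 - 152*b + 720)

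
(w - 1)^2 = w^2 - 2*w + 1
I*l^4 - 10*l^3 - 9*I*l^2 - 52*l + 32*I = (l - I)*(l + 4*I)*(l + 8*I)*(I*l + 1)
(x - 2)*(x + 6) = x^2 + 4*x - 12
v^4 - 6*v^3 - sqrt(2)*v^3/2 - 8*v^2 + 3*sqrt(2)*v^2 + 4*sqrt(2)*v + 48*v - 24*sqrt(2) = (v - 6)*(v - 2*sqrt(2))*(v - sqrt(2)/2)*(v + 2*sqrt(2))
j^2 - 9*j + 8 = (j - 8)*(j - 1)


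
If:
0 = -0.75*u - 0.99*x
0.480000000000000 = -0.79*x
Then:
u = 0.80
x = -0.61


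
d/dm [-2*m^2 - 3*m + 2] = -4*m - 3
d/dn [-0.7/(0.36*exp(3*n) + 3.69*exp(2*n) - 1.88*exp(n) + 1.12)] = (0.756*exp(2*n) + 5.166*exp(n) - 1.316)*exp(n)/(0.36*exp(3*n) + 3.69*exp(2*n) - 1.88*exp(n) + 1.12)^2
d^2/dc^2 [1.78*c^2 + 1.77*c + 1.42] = 3.56000000000000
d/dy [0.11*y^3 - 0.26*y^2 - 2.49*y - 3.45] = 0.33*y^2 - 0.52*y - 2.49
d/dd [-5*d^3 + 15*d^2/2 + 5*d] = -15*d^2 + 15*d + 5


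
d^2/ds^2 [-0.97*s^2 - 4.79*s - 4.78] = -1.94000000000000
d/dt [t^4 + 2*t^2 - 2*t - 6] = 4*t^3 + 4*t - 2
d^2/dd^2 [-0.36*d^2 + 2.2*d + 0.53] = -0.720000000000000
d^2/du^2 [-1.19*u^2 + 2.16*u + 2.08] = -2.38000000000000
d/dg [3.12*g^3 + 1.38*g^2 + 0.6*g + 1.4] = 9.36*g^2 + 2.76*g + 0.6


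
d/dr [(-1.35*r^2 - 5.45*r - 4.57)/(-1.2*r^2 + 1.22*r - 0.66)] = (-8.187*r^2 - 9.186*r + 9.1724)/(1.44*r^4 - 2.928*r^3 + 3.0724*r^2 - 1.6104*r + 0.4356)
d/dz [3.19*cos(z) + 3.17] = -3.19*sin(z)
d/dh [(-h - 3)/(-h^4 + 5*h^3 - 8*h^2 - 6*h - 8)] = (h^4 - 5*h^3 + 8*h^2 + 6*h - (h + 3)*(4*h^3 - 15*h^2 + 16*h + 6) + 8)/(h^4 - 5*h^3 + 8*h^2 + 6*h + 8)^2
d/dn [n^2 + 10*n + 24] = 2*n + 10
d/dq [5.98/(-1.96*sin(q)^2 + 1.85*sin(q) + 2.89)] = (23.4416*sin(q) - 11.063)*cos(q)/(-1.96*sin(q)^2 + 1.85*sin(q) + 2.89)^2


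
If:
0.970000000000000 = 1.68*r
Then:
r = 0.58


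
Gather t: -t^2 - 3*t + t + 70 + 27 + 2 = -t^2 - 2*t + 99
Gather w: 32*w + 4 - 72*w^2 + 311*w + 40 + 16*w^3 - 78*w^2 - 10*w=16*w^3 - 150*w^2 + 333*w + 44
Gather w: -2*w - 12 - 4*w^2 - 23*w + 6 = -4*w^2 - 25*w - 6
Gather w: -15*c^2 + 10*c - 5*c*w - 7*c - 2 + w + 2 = -15*c^2 + 3*c + w*(1 - 5*c)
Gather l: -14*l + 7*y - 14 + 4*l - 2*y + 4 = -10*l + 5*y - 10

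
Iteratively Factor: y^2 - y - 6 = (y - 3)*(y + 2)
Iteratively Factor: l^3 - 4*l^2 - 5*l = (l)*(l^2 - 4*l - 5) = l*(l - 5)*(l + 1)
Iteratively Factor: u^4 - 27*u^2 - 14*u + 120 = (u + 3)*(u^3 - 3*u^2 - 18*u + 40) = (u - 5)*(u + 3)*(u^2 + 2*u - 8) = (u - 5)*(u + 3)*(u + 4)*(u - 2)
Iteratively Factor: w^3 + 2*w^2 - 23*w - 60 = (w - 5)*(w^2 + 7*w + 12) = (w - 5)*(w + 3)*(w + 4)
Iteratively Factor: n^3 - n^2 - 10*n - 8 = (n - 4)*(n^2 + 3*n + 2) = (n - 4)*(n + 1)*(n + 2)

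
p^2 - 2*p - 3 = (p - 3)*(p + 1)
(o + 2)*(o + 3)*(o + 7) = o^3 + 12*o^2 + 41*o + 42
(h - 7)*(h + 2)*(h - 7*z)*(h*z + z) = h^4*z - 7*h^3*z^2 - 4*h^3*z + 28*h^2*z^2 - 19*h^2*z + 133*h*z^2 - 14*h*z + 98*z^2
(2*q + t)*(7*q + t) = 14*q^2 + 9*q*t + t^2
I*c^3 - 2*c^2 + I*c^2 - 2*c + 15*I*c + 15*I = (c - 3*I)*(c + 5*I)*(I*c + I)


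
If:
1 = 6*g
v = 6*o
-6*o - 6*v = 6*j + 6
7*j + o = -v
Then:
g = 1/6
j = 1/6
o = -1/6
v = -1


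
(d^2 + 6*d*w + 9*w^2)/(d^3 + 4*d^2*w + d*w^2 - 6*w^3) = (-d - 3*w)/(-d^2 - d*w + 2*w^2)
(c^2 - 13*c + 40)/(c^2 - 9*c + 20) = (c - 8)/(c - 4)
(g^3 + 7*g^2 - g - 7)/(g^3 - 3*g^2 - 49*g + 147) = (g^2 - 1)/(g^2 - 10*g + 21)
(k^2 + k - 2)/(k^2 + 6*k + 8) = (k - 1)/(k + 4)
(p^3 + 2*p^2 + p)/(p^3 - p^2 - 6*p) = (p^2 + 2*p + 1)/(p^2 - p - 6)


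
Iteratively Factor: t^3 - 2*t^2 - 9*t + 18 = (t + 3)*(t^2 - 5*t + 6) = (t - 3)*(t + 3)*(t - 2)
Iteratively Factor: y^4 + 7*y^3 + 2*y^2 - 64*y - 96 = (y - 3)*(y^3 + 10*y^2 + 32*y + 32) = (y - 3)*(y + 4)*(y^2 + 6*y + 8) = (y - 3)*(y + 4)^2*(y + 2)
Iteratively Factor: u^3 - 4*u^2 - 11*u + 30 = (u - 2)*(u^2 - 2*u - 15) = (u - 5)*(u - 2)*(u + 3)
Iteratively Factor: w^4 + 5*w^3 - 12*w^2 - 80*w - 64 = (w + 4)*(w^3 + w^2 - 16*w - 16) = (w + 1)*(w + 4)*(w^2 - 16) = (w + 1)*(w + 4)^2*(w - 4)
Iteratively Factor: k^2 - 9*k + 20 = (k - 5)*(k - 4)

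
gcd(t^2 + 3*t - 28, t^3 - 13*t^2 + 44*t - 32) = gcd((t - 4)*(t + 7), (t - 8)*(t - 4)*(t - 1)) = t - 4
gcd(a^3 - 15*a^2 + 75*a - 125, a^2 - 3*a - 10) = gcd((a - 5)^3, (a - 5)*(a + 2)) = a - 5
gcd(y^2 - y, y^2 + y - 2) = y - 1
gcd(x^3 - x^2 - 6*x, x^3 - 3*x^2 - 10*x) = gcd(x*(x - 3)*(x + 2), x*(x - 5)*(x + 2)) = x^2 + 2*x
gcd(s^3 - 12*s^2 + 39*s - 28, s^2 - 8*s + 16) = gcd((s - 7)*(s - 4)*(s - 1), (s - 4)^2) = s - 4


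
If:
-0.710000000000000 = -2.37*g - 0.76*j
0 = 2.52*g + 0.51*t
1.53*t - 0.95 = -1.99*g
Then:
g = -0.17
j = 1.47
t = 0.84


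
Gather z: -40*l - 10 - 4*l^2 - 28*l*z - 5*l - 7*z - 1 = -4*l^2 - 45*l + z*(-28*l - 7) - 11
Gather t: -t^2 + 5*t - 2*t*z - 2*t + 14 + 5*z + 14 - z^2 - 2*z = -t^2 + t*(3 - 2*z) - z^2 + 3*z + 28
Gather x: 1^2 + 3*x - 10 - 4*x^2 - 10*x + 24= -4*x^2 - 7*x + 15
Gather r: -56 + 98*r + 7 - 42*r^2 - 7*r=-42*r^2 + 91*r - 49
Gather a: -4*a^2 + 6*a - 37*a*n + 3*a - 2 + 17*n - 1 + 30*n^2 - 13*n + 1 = -4*a^2 + a*(9 - 37*n) + 30*n^2 + 4*n - 2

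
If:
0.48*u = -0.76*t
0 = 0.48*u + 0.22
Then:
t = 0.29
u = -0.46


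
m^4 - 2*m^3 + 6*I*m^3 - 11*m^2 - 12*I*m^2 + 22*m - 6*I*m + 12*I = (m - 2)*(m + I)*(m + 2*I)*(m + 3*I)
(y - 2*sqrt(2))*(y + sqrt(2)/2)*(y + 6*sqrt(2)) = y^3 + 9*sqrt(2)*y^2/2 - 20*y - 12*sqrt(2)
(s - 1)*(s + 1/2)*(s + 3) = s^3 + 5*s^2/2 - 2*s - 3/2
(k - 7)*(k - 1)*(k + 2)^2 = k^4 - 4*k^3 - 21*k^2 - 4*k + 28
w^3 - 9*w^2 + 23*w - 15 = (w - 5)*(w - 3)*(w - 1)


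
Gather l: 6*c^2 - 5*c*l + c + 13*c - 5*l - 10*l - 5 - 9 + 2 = 6*c^2 + 14*c + l*(-5*c - 15) - 12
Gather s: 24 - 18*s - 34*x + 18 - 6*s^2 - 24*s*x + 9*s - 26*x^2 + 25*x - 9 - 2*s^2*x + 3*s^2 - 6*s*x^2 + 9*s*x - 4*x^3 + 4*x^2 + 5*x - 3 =s^2*(-2*x - 3) + s*(-6*x^2 - 15*x - 9) - 4*x^3 - 22*x^2 - 4*x + 30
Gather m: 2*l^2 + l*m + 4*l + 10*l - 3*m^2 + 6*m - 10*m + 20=2*l^2 + 14*l - 3*m^2 + m*(l - 4) + 20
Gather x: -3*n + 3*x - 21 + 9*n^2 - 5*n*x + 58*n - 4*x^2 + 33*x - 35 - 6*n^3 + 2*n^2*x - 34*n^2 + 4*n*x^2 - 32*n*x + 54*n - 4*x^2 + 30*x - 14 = -6*n^3 - 25*n^2 + 109*n + x^2*(4*n - 8) + x*(2*n^2 - 37*n + 66) - 70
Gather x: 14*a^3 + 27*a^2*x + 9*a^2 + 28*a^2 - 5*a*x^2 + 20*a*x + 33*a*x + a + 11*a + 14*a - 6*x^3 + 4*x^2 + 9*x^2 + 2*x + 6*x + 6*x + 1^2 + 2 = 14*a^3 + 37*a^2 + 26*a - 6*x^3 + x^2*(13 - 5*a) + x*(27*a^2 + 53*a + 14) + 3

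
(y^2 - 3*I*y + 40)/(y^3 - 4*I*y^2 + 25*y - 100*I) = (y - 8*I)/(y^2 - 9*I*y - 20)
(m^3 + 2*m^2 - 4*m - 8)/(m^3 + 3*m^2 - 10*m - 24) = (m^2 - 4)/(m^2 + m - 12)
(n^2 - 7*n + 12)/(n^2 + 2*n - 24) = (n - 3)/(n + 6)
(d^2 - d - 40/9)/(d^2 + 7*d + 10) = (d^2 - d - 40/9)/(d^2 + 7*d + 10)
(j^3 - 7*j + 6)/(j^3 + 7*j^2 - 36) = (j - 1)/(j + 6)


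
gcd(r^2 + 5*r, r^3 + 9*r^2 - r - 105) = r + 5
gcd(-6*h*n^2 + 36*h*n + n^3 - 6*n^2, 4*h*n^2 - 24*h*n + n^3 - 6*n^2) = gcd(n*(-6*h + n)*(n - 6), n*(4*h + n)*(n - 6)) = n^2 - 6*n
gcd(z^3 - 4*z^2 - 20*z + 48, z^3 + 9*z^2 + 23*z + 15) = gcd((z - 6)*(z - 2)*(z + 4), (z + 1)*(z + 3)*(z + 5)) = 1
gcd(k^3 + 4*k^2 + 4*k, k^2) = k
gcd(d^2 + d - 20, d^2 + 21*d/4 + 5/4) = d + 5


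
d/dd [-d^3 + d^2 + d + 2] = -3*d^2 + 2*d + 1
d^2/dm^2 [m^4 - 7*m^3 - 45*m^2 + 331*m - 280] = 12*m^2 - 42*m - 90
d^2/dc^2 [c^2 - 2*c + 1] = 2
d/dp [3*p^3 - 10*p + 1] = 9*p^2 - 10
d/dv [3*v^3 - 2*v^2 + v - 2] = 9*v^2 - 4*v + 1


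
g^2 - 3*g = g*(g - 3)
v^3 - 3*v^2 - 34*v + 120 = (v - 5)*(v - 4)*(v + 6)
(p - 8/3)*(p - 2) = p^2 - 14*p/3 + 16/3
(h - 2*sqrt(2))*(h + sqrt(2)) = h^2 - sqrt(2)*h - 4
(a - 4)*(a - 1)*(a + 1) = a^3 - 4*a^2 - a + 4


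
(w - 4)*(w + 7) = w^2 + 3*w - 28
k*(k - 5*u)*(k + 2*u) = k^3 - 3*k^2*u - 10*k*u^2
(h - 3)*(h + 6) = h^2 + 3*h - 18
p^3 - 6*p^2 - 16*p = p*(p - 8)*(p + 2)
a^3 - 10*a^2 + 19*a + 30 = (a - 6)*(a - 5)*(a + 1)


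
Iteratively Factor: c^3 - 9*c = (c)*(c^2 - 9) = c*(c - 3)*(c + 3)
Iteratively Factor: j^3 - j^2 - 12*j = (j)*(j^2 - j - 12) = j*(j + 3)*(j - 4)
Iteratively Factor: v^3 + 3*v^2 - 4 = (v + 2)*(v^2 + v - 2) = (v - 1)*(v + 2)*(v + 2)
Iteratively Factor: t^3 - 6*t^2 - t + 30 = (t - 5)*(t^2 - t - 6) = (t - 5)*(t - 3)*(t + 2)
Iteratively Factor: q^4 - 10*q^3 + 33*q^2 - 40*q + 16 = (q - 1)*(q^3 - 9*q^2 + 24*q - 16) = (q - 1)^2*(q^2 - 8*q + 16) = (q - 4)*(q - 1)^2*(q - 4)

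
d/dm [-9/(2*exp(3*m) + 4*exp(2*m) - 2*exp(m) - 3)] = (54*exp(2*m) + 72*exp(m) - 18)*exp(m)/(2*exp(3*m) + 4*exp(2*m) - 2*exp(m) - 3)^2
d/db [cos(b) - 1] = -sin(b)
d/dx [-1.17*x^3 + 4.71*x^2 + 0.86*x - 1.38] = -3.51*x^2 + 9.42*x + 0.86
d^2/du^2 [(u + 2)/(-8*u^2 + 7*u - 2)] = 2*(-(u + 2)*(16*u - 7)^2 + 3*(8*u + 3)*(8*u^2 - 7*u + 2))/(8*u^2 - 7*u + 2)^3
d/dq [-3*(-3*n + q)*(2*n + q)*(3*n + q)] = 27*n^2 - 12*n*q - 9*q^2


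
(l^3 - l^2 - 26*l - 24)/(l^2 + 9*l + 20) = (l^2 - 5*l - 6)/(l + 5)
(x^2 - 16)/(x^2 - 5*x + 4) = (x + 4)/(x - 1)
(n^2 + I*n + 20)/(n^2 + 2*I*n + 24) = (n + 5*I)/(n + 6*I)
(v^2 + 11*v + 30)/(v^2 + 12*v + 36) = (v + 5)/(v + 6)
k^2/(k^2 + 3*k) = k/(k + 3)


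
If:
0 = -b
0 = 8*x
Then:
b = 0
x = 0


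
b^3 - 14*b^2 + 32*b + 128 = (b - 8)^2*(b + 2)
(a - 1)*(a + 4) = a^2 + 3*a - 4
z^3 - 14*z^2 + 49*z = z*(z - 7)^2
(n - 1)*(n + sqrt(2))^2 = n^3 - n^2 + 2*sqrt(2)*n^2 - 2*sqrt(2)*n + 2*n - 2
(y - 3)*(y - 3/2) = y^2 - 9*y/2 + 9/2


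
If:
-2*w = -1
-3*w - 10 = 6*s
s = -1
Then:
No Solution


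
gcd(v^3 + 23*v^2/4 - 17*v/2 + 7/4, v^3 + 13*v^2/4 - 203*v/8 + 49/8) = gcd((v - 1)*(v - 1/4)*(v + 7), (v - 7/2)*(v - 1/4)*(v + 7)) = v^2 + 27*v/4 - 7/4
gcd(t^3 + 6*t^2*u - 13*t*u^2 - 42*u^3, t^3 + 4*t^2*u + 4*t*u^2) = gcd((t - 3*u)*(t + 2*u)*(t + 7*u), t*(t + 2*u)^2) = t + 2*u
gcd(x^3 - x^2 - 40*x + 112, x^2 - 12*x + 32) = x - 4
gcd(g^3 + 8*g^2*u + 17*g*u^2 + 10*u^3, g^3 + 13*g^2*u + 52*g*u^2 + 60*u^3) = g^2 + 7*g*u + 10*u^2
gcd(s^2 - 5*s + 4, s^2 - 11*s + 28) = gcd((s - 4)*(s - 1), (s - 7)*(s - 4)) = s - 4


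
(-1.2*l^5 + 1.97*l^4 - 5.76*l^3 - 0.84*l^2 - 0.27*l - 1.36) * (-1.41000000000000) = 1.692*l^5 - 2.7777*l^4 + 8.1216*l^3 + 1.1844*l^2 + 0.3807*l + 1.9176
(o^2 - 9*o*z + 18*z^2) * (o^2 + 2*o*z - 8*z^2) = o^4 - 7*o^3*z - 8*o^2*z^2 + 108*o*z^3 - 144*z^4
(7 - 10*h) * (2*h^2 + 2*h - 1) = -20*h^3 - 6*h^2 + 24*h - 7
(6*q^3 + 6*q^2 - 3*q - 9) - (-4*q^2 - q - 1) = 6*q^3 + 10*q^2 - 2*q - 8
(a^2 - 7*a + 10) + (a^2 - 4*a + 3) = 2*a^2 - 11*a + 13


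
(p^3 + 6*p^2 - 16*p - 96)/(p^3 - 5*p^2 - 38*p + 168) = (p + 4)/(p - 7)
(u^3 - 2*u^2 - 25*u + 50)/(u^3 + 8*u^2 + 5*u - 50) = (u - 5)/(u + 5)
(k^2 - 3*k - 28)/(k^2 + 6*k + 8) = (k - 7)/(k + 2)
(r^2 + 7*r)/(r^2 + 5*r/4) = 4*(r + 7)/(4*r + 5)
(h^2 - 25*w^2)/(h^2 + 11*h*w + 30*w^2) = (h - 5*w)/(h + 6*w)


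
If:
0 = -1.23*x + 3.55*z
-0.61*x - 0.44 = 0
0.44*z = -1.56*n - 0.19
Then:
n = -0.05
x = -0.72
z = -0.25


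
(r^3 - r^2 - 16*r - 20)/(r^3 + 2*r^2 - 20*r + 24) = (r^3 - r^2 - 16*r - 20)/(r^3 + 2*r^2 - 20*r + 24)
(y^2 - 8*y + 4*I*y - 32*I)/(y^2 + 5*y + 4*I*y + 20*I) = (y - 8)/(y + 5)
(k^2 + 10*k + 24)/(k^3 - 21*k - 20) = (k + 6)/(k^2 - 4*k - 5)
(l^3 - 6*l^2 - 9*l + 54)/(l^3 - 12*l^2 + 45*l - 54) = (l + 3)/(l - 3)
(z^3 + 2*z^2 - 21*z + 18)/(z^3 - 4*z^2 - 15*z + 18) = (z^2 + 3*z - 18)/(z^2 - 3*z - 18)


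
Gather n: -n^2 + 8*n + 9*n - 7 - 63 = -n^2 + 17*n - 70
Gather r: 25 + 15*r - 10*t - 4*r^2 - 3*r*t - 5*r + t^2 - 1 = -4*r^2 + r*(10 - 3*t) + t^2 - 10*t + 24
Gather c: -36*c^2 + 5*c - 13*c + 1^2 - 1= -36*c^2 - 8*c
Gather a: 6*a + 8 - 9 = 6*a - 1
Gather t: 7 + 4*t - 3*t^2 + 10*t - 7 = -3*t^2 + 14*t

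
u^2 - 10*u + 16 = (u - 8)*(u - 2)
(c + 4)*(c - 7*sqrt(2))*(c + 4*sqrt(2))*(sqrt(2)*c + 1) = sqrt(2)*c^4 - 5*c^3 + 4*sqrt(2)*c^3 - 59*sqrt(2)*c^2 - 20*c^2 - 236*sqrt(2)*c - 56*c - 224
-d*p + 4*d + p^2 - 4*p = (-d + p)*(p - 4)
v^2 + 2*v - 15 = (v - 3)*(v + 5)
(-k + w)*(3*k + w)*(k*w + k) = -3*k^3*w - 3*k^3 + 2*k^2*w^2 + 2*k^2*w + k*w^3 + k*w^2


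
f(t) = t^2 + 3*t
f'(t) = 2*t + 3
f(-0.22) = -0.61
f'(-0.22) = 2.56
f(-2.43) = -1.39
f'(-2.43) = -1.86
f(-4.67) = 7.80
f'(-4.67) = -6.34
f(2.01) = 10.07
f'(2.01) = 7.02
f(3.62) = 23.96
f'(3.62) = 10.24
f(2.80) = 16.24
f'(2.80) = 8.60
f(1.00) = 4.00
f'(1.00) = 5.00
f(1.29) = 5.53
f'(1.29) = 5.58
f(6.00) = 54.00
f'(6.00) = 15.00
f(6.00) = 54.00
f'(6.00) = 15.00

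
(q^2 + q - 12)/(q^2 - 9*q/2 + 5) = 2*(q^2 + q - 12)/(2*q^2 - 9*q + 10)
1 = 1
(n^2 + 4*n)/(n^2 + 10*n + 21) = n*(n + 4)/(n^2 + 10*n + 21)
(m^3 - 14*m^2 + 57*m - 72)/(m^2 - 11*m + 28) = (m^3 - 14*m^2 + 57*m - 72)/(m^2 - 11*m + 28)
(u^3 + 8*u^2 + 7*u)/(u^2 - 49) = u*(u + 1)/(u - 7)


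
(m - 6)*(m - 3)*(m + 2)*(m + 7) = m^4 - 49*m^2 + 36*m + 252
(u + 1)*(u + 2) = u^2 + 3*u + 2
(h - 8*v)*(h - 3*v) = h^2 - 11*h*v + 24*v^2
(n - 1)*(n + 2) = n^2 + n - 2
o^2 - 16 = (o - 4)*(o + 4)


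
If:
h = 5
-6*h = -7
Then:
No Solution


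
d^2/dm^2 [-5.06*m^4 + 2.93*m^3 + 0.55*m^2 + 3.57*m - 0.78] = -60.72*m^2 + 17.58*m + 1.1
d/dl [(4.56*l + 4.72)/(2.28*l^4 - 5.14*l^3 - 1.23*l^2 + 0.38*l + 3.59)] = (-31.1904*l^4 + 3.8304*l^3 + 78.3912*l^2 + 11.6112*l + 14.5768)/(5.1984*l^8 - 23.4384*l^7 + 20.8108*l^6 + 14.3772*l^5 + 13.9769*l^4 - 37.84*l^3 - 8.687*l^2 + 2.7284*l + 12.8881)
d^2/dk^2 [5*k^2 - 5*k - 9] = 10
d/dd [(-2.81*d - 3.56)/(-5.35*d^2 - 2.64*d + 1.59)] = (15.0335*d^2 + 7.4184*d - (2.81*d + 3.56)*(10.7*d + 2.64) - 4.4679)/(5.35*d^2 + 2.64*d - 1.59)^2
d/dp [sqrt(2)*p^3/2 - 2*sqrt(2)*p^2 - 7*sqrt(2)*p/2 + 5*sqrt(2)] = sqrt(2)*(3*p^2 - 8*p - 7)/2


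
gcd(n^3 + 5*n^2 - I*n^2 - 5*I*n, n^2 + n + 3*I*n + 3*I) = 1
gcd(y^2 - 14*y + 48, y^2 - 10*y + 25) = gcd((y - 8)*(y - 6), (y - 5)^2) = 1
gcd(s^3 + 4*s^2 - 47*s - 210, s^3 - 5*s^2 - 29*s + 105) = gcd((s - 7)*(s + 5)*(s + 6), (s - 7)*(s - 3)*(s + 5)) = s^2 - 2*s - 35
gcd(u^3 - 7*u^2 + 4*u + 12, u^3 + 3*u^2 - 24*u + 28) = u - 2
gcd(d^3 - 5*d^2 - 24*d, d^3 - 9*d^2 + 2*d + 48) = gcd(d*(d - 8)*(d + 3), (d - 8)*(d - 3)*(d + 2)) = d - 8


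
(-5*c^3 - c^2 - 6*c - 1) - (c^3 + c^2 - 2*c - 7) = -6*c^3 - 2*c^2 - 4*c + 6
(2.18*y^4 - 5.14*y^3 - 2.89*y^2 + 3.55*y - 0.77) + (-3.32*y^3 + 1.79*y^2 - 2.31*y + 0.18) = 2.18*y^4 - 8.46*y^3 - 1.1*y^2 + 1.24*y - 0.59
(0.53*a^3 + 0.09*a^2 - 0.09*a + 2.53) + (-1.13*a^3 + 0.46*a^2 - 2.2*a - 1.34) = -0.6*a^3 + 0.55*a^2 - 2.29*a + 1.19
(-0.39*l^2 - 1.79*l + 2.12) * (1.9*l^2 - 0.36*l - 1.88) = -0.741*l^4 - 3.2606*l^3 + 5.4056*l^2 + 2.602*l - 3.9856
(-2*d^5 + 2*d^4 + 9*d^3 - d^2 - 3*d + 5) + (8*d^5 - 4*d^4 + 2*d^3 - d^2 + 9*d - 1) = 6*d^5 - 2*d^4 + 11*d^3 - 2*d^2 + 6*d + 4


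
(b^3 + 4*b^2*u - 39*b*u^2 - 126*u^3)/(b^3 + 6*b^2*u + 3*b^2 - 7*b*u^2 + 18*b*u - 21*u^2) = (-b^2 + 3*b*u + 18*u^2)/(-b^2 + b*u - 3*b + 3*u)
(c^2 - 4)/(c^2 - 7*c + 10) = (c + 2)/(c - 5)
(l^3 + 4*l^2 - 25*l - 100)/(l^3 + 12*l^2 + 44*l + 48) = (l^2 - 25)/(l^2 + 8*l + 12)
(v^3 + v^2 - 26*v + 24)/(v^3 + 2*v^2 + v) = (v^3 + v^2 - 26*v + 24)/(v*(v^2 + 2*v + 1))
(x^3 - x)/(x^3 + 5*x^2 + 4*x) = (x - 1)/(x + 4)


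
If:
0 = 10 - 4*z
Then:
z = 5/2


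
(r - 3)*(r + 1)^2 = r^3 - r^2 - 5*r - 3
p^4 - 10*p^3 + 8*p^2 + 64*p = p*(p - 8)*(p - 4)*(p + 2)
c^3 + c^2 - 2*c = c*(c - 1)*(c + 2)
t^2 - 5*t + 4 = (t - 4)*(t - 1)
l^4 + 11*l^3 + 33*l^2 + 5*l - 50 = (l - 1)*(l + 2)*(l + 5)^2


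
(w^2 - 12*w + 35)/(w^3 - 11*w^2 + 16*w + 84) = (w - 5)/(w^2 - 4*w - 12)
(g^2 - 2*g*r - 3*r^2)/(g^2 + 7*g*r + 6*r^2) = (g - 3*r)/(g + 6*r)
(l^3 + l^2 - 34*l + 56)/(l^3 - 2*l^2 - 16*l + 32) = (l + 7)/(l + 4)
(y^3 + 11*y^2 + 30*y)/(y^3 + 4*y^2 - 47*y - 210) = y/(y - 7)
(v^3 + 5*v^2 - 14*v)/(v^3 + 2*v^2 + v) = (v^2 + 5*v - 14)/(v^2 + 2*v + 1)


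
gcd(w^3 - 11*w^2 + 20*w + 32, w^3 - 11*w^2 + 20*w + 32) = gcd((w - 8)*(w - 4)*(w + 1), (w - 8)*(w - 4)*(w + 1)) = w^3 - 11*w^2 + 20*w + 32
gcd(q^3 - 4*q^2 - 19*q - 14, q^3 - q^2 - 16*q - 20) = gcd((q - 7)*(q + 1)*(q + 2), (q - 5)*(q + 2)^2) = q + 2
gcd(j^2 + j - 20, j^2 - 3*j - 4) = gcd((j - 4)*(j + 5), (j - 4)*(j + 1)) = j - 4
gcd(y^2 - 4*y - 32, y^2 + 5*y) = 1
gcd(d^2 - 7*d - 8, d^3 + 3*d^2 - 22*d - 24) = d + 1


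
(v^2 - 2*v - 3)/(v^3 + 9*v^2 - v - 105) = (v + 1)/(v^2 + 12*v + 35)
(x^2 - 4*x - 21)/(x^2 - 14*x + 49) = (x + 3)/(x - 7)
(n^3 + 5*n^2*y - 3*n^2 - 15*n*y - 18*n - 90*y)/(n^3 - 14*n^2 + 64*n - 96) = (n^2 + 5*n*y + 3*n + 15*y)/(n^2 - 8*n + 16)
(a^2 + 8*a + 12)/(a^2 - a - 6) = (a + 6)/(a - 3)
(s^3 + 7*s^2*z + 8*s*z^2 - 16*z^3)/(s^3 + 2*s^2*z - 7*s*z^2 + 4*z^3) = (-s - 4*z)/(-s + z)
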